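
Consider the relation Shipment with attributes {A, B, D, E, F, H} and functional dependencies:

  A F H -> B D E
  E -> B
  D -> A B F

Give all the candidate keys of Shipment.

(D, H), (A, F, H)

Attribute H never appears on the right-hand side of any dependency, so H must belong to every candidate key.
{H}⁺ = {H}, which is not all of the schema, so we must add further attributes.
{D, H}⁺: D→ABF adds A, B, F; AFH→BDE adds E → {A, B, D, E, F, H}. Minimal: {H}⁺ = {H}; {D}⁺ = {A, B, D, F} — none reach the full schema.
{A, F, H}⁺: AFH→BDE adds B, D, E → {A, B, D, E, F, H}. Minimal: {F, H}⁺ = {F, H}; {A, H}⁺ = {A, H}; {A, F}⁺ = {A, F} — none reach the full schema.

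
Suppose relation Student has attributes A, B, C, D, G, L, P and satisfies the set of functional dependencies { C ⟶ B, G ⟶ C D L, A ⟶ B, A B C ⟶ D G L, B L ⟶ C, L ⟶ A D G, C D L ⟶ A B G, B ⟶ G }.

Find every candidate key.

Attribute P never appears on the right-hand side of any dependency, so P must belong to every candidate key.
{P}⁺ = {P}, which is not all of the schema, so we must add further attributes.
{A, P}⁺: A→B adds B; B→G adds G; G→CDL adds C, D, L → {A, B, C, D, G, L, P}. Minimal: {P}⁺ = {P}; {A}⁺ = {A, B, C, D, G, L} — none reach the full schema.
{B, P}⁺: B→G adds G; G→CDL adds C, D, L; L→ADG adds A → {A, B, C, D, G, L, P}. Minimal: {P}⁺ = {P}; {B}⁺ = {A, B, C, D, G, L} — none reach the full schema.
{C, P}⁺: C→B adds B; B→G adds G; G→CDL adds D, L; L→ADG adds A → {A, B, C, D, G, L, P}. Minimal: {P}⁺ = {P}; {C}⁺ = {A, B, C, D, G, L} — none reach the full schema.
{G, P}⁺: G→CDL adds C, D, L; L→ADG adds A; CDL→ABG adds B → {A, B, C, D, G, L, P}. Minimal: {P}⁺ = {P}; {G}⁺ = {A, B, C, D, G, L} — none reach the full schema.
{L, P}⁺: L→ADG adds A, D, G; G→CDL adds C; A→B adds B → {A, B, C, D, G, L, P}. Minimal: {P}⁺ = {P}; {L}⁺ = {A, B, C, D, G, L} — none reach the full schema.

{A, P}, {B, P}, {C, P}, {G, P}, {L, P}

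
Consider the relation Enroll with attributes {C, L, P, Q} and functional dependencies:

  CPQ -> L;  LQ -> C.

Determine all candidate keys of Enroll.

Attributes P, Q never appear on any right-hand side, so every candidate key must contain {P, Q}.
{P, Q}⁺ = {P, Q}, which is not all of the schema, so we must add further attributes.
{C, P, Q}⁺: CPQ→L adds L → {C, L, P, Q}. Minimal: {P, Q}⁺ = {P, Q}; {C, Q}⁺ = {C, Q}; {C, P}⁺ = {C, P} — none reach the full schema.
{L, P, Q}⁺: LQ→C adds C → {C, L, P, Q}. Minimal: {P, Q}⁺ = {P, Q}; {L, Q}⁺ = {C, L, Q}; {L, P}⁺ = {L, P} — none reach the full schema.

CPQ; LPQ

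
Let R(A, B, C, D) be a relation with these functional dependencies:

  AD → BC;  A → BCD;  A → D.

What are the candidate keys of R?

{A}

Attribute A never appears on the right-hand side of any dependency, so A must belong to every candidate key.
{A}⁺ = {A, B, C, D}, which is all of the schema, so {A} is the only candidate key.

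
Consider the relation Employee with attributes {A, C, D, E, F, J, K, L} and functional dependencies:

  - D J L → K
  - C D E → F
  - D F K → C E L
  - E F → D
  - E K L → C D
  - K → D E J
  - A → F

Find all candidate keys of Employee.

{A, K}; {A, D, J, L}; {A, E, J, L}

{A, K}⁺: K→DEJ adds D, E, J; A→F adds F; DFK→CEL adds C, L → {A, C, D, E, F, J, K, L}. Minimal: {K}⁺ = {D, E, J, K}; {A}⁺ = {A, F} — none reach the full schema.
{A, D, J, L}⁺: DJL→K adds K; K→DEJ adds E; A→F adds F; DFK→CEL adds C → {A, C, D, E, F, J, K, L}. Minimal: {D, J, L}⁺ = {C, D, E, F, J, K, L}; {A, J, L}⁺ = {A, F, J, L}; {A, D, L}⁺ = {A, D, F, L}; … — none reach the full schema.
{A, E, J, L}⁺: A→F adds F; EF→D adds D; DJL→K adds K; DFK→CEL adds C → {A, C, D, E, F, J, K, L}. Minimal: {E, J, L}⁺ = {E, J, L}; {A, J, L}⁺ = {A, F, J, L}; {A, E, L}⁺ = {A, D, E, F, L}; … — none reach the full schema.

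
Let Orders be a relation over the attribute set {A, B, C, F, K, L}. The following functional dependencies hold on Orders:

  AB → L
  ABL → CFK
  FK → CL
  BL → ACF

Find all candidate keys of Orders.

Attribute B never appears on the right-hand side of any dependency, so B must belong to every candidate key.
{B}⁺ = {B}, which is not all of the schema, so we must add further attributes.
{A, B}⁺: AB→L adds L; ABL→CFK adds C, F, K → {A, B, C, F, K, L}. Minimal: {B}⁺ = {B}; {A}⁺ = {A} — none reach the full schema.
{B, L}⁺: BL→ACF adds A, C, F; ABL→CFK adds K → {A, B, C, F, K, L}. Minimal: {L}⁺ = {L}; {B}⁺ = {B} — none reach the full schema.
{B, F, K}⁺: FK→CL adds C, L; BL→ACF adds A → {A, B, C, F, K, L}. Minimal: {F, K}⁺ = {C, F, K, L}; {B, K}⁺ = {B, K}; {B, F}⁺ = {B, F} — none reach the full schema.
Any other superkey contains one of these as a subset, so there are no further candidate keys.

AB; BL; BFK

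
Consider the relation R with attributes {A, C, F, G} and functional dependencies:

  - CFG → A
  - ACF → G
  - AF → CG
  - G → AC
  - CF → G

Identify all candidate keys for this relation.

Attribute F never appears on the right-hand side of any dependency, so F must belong to every candidate key.
{F}⁺ = {F}, which is not all of the schema, so we must add further attributes.
{A, F}⁺: AF→CG adds C, G → {A, C, F, G}. Minimal: {F}⁺ = {F}; {A}⁺ = {A} — none reach the full schema.
{C, F}⁺: CF→G adds G; CFG→A adds A → {A, C, F, G}. Minimal: {F}⁺ = {F}; {C}⁺ = {C} — none reach the full schema.
{F, G}⁺: G→AC adds A, C → {A, C, F, G}. Minimal: {G}⁺ = {A, C, G}; {F}⁺ = {F} — none reach the full schema.

{A, F}, {C, F}, {F, G}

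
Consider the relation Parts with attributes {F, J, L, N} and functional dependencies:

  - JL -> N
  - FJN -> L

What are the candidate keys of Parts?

{F, J, L}; {F, J, N}

Attributes F, J never appear on any right-hand side, so every candidate key must contain {F, J}.
{F, J}⁺ = {F, J}, which is not all of the schema, so we must add further attributes.
{F, J, L}⁺: JL→N adds N → {F, J, L, N}.
{F, J, N}⁺: FJN→L adds L → {F, J, L, N}.
Any other superkey contains one of these as a subset, so there are no further candidate keys.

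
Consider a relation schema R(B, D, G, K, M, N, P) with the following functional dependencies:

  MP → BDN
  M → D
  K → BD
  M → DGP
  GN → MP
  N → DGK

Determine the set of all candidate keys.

{M}⁺: M→D adds D; M→DGP adds G, P; MP→BDN adds B, N; N→DGK adds K → {B, D, G, K, M, N, P}.
{N}⁺: N→DGK adds D, G, K; K→BD adds B; GN→MP adds M, P → {B, D, G, K, M, N, P}.
Any other superkey contains one of these as a subset, so there are no further candidate keys.

{M}; {N}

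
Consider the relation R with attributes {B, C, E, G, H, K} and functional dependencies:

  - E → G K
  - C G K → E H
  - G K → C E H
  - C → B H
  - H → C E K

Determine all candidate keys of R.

(C), (E), (H), (G, K)

{C}⁺: C→BH adds B, H; H→CEK adds E, K; E→GK adds G → {B, C, E, G, H, K}.
{E}⁺: E→GK adds G, K; GK→CEH adds C, H; C→BH adds B → {B, C, E, G, H, K}.
{H}⁺: H→CEK adds C, E, K; E→GK adds G; C→BH adds B → {B, C, E, G, H, K}.
{G, K}⁺: GK→CEH adds C, E, H; C→BH adds B → {B, C, E, G, H, K}. Minimal: {K}⁺ = {K}; {G}⁺ = {G} — none reach the full schema.
Any other superkey contains one of these as a subset, so there are no further candidate keys.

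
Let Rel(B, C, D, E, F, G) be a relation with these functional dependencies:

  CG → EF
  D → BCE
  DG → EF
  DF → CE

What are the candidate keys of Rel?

{D, G}

Attributes D, G never appear on any right-hand side, so every candidate key must contain {D, G}.
{D, G}⁺ = {B, C, D, E, F, G}, which is all of the schema, so {D, G} is the only candidate key.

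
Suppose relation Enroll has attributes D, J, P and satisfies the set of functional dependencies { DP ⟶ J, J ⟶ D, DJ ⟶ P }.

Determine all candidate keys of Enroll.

{J}⁺: J→D adds D; DJ→P adds P → {D, J, P}.
{D, P}⁺: DP→J adds J → {D, J, P}. Minimal: {P}⁺ = {P}; {D}⁺ = {D} — none reach the full schema.
Any other superkey contains one of these as a subset, so there are no further candidate keys.

(J), (D, P)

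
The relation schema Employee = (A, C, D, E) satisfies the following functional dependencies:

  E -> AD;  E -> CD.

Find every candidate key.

Attribute E never appears on the right-hand side of any dependency, so E must belong to every candidate key.
{E}⁺ = {A, C, D, E}, which is all of the schema, so {E} is the only candidate key.

E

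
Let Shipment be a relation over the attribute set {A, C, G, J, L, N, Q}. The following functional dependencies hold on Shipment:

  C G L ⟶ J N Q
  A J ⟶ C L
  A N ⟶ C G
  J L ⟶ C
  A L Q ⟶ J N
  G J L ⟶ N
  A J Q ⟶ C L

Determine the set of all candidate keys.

(A, G, J), (A, J, N), (A, J, Q), (A, L, N), (A, L, Q), (A, C, G, L)

Attribute A never appears on the right-hand side of any dependency, so A must belong to every candidate key.
{A}⁺ = {A}, which is not all of the schema, so we must add further attributes.
{A, G, J}⁺: AJ→CL adds C, L; GJL→N adds N; CGL→JNQ adds Q → {A, C, G, J, L, N, Q}. Minimal: {G, J}⁺ = {G, J}; {A, J}⁺ = {A, C, J, L}; {A, G}⁺ = {A, G} — none reach the full schema.
{A, J, N}⁺: AJ→CL adds C, L; AN→CG adds G; CGL→JNQ adds Q → {A, C, G, J, L, N, Q}. Minimal: {J, N}⁺ = {J, N}; {A, N}⁺ = {A, C, G, N}; {A, J}⁺ = {A, C, J, L} — none reach the full schema.
{A, J, Q}⁺: AJ→CL adds C, L; ALQ→JN adds N; AN→CG adds G → {A, C, G, J, L, N, Q}. Minimal: {J, Q}⁺ = {J, Q}; {A, Q}⁺ = {A, Q}; {A, J}⁺ = {A, C, J, L} — none reach the full schema.
{A, L, N}⁺: AN→CG adds C, G; CGL→JNQ adds J, Q → {A, C, G, J, L, N, Q}. Minimal: {L, N}⁺ = {L, N}; {A, N}⁺ = {A, C, G, N}; {A, L}⁺ = {A, L} — none reach the full schema.
{A, L, Q}⁺: ALQ→JN adds J, N; AJQ→CL adds C; AN→CG adds G → {A, C, G, J, L, N, Q}. Minimal: {L, Q}⁺ = {L, Q}; {A, Q}⁺ = {A, Q}; {A, L}⁺ = {A, L} — none reach the full schema.
{A, C, G, L}⁺: CGL→JNQ adds J, N, Q → {A, C, G, J, L, N, Q}. Minimal: {C, G, L}⁺ = {C, G, J, L, N, Q}; {A, G, L}⁺ = {A, G, L}; {A, C, L}⁺ = {A, C, L}; … — none reach the full schema.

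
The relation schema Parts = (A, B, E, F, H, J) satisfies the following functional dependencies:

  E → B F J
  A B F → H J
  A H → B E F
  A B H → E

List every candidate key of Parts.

{A, E}, {A, H}, {A, B, F}

Attribute A never appears on the right-hand side of any dependency, so A must belong to every candidate key.
{A}⁺ = {A}, which is not all of the schema, so we must add further attributes.
{A, E}⁺: E→BFJ adds B, F, J; ABF→HJ adds H → {A, B, E, F, H, J}. Minimal: {E}⁺ = {B, E, F, J}; {A}⁺ = {A} — none reach the full schema.
{A, H}⁺: AH→BEF adds B, E, F; E→BFJ adds J → {A, B, E, F, H, J}. Minimal: {H}⁺ = {H}; {A}⁺ = {A} — none reach the full schema.
{A, B, F}⁺: ABF→HJ adds H, J; AH→BEF adds E → {A, B, E, F, H, J}. Minimal: {B, F}⁺ = {B, F}; {A, F}⁺ = {A, F}; {A, B}⁺ = {A, B} — none reach the full schema.
Any other superkey contains one of these as a subset, so there are no further candidate keys.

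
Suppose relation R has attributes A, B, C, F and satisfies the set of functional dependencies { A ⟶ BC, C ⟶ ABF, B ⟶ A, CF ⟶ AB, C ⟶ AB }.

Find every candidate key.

{A}⁺: A→BC adds B, C; C→ABF adds F → {A, B, C, F}.
{B}⁺: B→A adds A; A→BC adds C; C→ABF adds F → {A, B, C, F}.
{C}⁺: C→ABF adds A, B, F → {A, B, C, F}.
Any other superkey contains one of these as a subset, so there are no further candidate keys.

A, B, C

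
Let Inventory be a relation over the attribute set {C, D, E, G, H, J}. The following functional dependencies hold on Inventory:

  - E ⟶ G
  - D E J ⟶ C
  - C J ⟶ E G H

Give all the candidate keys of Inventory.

CDJ; DEJ

{C, D, J}⁺: CJ→EGH adds E, G, H → {C, D, E, G, H, J}. Minimal: {D, J}⁺ = {D, J}; {C, J}⁺ = {C, E, G, H, J}; {C, D}⁺ = {C, D} — none reach the full schema.
{D, E, J}⁺: E→G adds G; DEJ→C adds C; CJ→EGH adds H → {C, D, E, G, H, J}. Minimal: {E, J}⁺ = {E, G, J}; {D, J}⁺ = {D, J}; {D, E}⁺ = {D, E, G} — none reach the full schema.
Any other superkey contains one of these as a subset, so there are no further candidate keys.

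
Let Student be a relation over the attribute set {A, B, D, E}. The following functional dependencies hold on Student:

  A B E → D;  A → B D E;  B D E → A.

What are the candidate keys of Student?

(A); (B, D, E)

{A}⁺: A→BDE adds B, D, E → {A, B, D, E}.
{B, D, E}⁺: BDE→A adds A → {A, B, D, E}. Minimal: {D, E}⁺ = {D, E}; {B, E}⁺ = {B, E}; {B, D}⁺ = {B, D} — none reach the full schema.
Any other superkey contains one of these as a subset, so there are no further candidate keys.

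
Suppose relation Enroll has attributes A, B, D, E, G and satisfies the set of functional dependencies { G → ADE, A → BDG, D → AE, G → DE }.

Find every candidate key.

{A}⁺: A→BDG adds B, D, G; D→AE adds E → {A, B, D, E, G}.
{D}⁺: D→AE adds A, E; A→BDG adds B, G → {A, B, D, E, G}.
{G}⁺: G→ADE adds A, D, E; A→BDG adds B → {A, B, D, E, G}.
Any other superkey contains one of these as a subset, so there are no further candidate keys.

{A}; {D}; {G}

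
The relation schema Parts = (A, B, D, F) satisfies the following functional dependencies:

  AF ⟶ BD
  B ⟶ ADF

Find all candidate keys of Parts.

B; AF

{B}⁺: B→ADF adds A, D, F → {A, B, D, F}.
{A, F}⁺: AF→BD adds B, D → {A, B, D, F}.
Any other superkey contains one of these as a subset, so there are no further candidate keys.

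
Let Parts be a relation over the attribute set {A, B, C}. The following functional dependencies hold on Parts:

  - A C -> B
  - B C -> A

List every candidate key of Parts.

Attribute C never appears on the right-hand side of any dependency, so C must belong to every candidate key.
{C}⁺ = {C}, which is not all of the schema, so we must add further attributes.
{A, C}⁺: AC→B adds B → {A, B, C}. Minimal: {C}⁺ = {C}; {A}⁺ = {A} — none reach the full schema.
{B, C}⁺: BC→A adds A → {A, B, C}. Minimal: {C}⁺ = {C}; {B}⁺ = {B} — none reach the full schema.

{A, C}, {B, C}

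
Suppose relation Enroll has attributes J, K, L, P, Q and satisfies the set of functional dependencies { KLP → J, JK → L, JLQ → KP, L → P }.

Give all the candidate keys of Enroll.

Attribute Q never appears on the right-hand side of any dependency, so Q must belong to every candidate key.
{Q}⁺ = {Q}, which is not all of the schema, so we must add further attributes.
{J, K, Q}⁺: JK→L adds L; JLQ→KP adds P → {J, K, L, P, Q}. Minimal: {K, Q}⁺ = {K, Q}; {J, Q}⁺ = {J, Q}; {J, K}⁺ = {J, K, L, P} — none reach the full schema.
{J, L, Q}⁺: JLQ→KP adds K, P → {J, K, L, P, Q}. Minimal: {L, Q}⁺ = {L, P, Q}; {J, Q}⁺ = {J, Q}; {J, L}⁺ = {J, L, P} — none reach the full schema.
{K, L, Q}⁺: L→P adds P; KLP→J adds J → {J, K, L, P, Q}. Minimal: {L, Q}⁺ = {L, P, Q}; {K, Q}⁺ = {K, Q}; {K, L}⁺ = {J, K, L, P} — none reach the full schema.

JKQ; JLQ; KLQ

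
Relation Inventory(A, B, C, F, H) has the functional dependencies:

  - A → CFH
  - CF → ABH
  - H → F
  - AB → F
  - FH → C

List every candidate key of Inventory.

{A}⁺: A→CFH adds C, F, H; CF→ABH adds B → {A, B, C, F, H}.
{H}⁺: H→F adds F; FH→C adds C; CF→ABH adds A, B → {A, B, C, F, H}.
{C, F}⁺: CF→ABH adds A, B, H → {A, B, C, F, H}.

{A}; {H}; {C, F}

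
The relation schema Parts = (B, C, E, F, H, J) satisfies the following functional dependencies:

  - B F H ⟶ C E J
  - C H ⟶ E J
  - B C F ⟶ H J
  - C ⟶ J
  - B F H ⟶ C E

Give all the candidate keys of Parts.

{B, C, F}, {B, F, H}

{B, C, F}⁺: BCF→HJ adds H, J; BFH→CE adds E → {B, C, E, F, H, J}. Minimal: {C, F}⁺ = {C, F, J}; {B, F}⁺ = {B, F}; {B, C}⁺ = {B, C, J} — none reach the full schema.
{B, F, H}⁺: BFH→CEJ adds C, E, J → {B, C, E, F, H, J}. Minimal: {F, H}⁺ = {F, H}; {B, H}⁺ = {B, H}; {B, F}⁺ = {B, F} — none reach the full schema.
Any other superkey contains one of these as a subset, so there are no further candidate keys.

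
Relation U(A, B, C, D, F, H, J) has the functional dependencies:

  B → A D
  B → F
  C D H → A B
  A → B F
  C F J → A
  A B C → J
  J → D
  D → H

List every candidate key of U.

{A, C}, {B, C}, {C, D}, {C, J}

Attribute C never appears on the right-hand side of any dependency, so C must belong to every candidate key.
{C}⁺ = {C}, which is not all of the schema, so we must add further attributes.
{A, C}⁺: A→BF adds B, F; ABC→J adds J; J→D adds D; D→H adds H → {A, B, C, D, F, H, J}.
{B, C}⁺: B→AD adds A, D; B→F adds F; ABC→J adds J; D→H adds H → {A, B, C, D, F, H, J}.
{C, D}⁺: D→H adds H; CDH→AB adds A, B; A→BF adds F; ABC→J adds J → {A, B, C, D, F, H, J}.
{C, J}⁺: J→D adds D; D→H adds H; CDH→AB adds A, B; A→BF adds F → {A, B, C, D, F, H, J}.
Any other superkey contains one of these as a subset, so there are no further candidate keys.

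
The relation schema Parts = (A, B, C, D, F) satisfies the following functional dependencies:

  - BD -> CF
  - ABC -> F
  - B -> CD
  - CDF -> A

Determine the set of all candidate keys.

Attribute B never appears on the right-hand side of any dependency, so B must belong to every candidate key.
{B}⁺ = {A, B, C, D, F}, which is all of the schema, so {B} is the only candidate key.

{B}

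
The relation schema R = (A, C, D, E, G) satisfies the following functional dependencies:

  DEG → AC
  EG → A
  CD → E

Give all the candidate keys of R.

{C, D, G}⁺: CD→E adds E; DEG→AC adds A → {A, C, D, E, G}.
{D, E, G}⁺: DEG→AC adds A, C → {A, C, D, E, G}.
Any other superkey contains one of these as a subset, so there are no further candidate keys.

CDG; DEG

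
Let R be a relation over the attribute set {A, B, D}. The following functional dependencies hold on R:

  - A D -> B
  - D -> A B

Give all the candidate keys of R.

{D}⁺: D→AB adds A, B → {A, B, D}.
No other minimal superkey exists.

{D}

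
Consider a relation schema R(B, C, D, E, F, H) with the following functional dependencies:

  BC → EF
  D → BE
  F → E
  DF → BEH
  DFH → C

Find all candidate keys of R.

{C, D}; {D, F}

Attribute D never appears on the right-hand side of any dependency, so D must belong to every candidate key.
{D}⁺ = {B, D, E}, which is not all of the schema, so we must add further attributes.
{C, D}⁺: D→BE adds B, E; BC→EF adds F; DF→BEH adds H → {B, C, D, E, F, H}. Minimal: {D}⁺ = {B, D, E}; {C}⁺ = {C} — none reach the full schema.
{D, F}⁺: D→BE adds B, E; DF→BEH adds H; DFH→C adds C → {B, C, D, E, F, H}. Minimal: {F}⁺ = {E, F}; {D}⁺ = {B, D, E} — none reach the full schema.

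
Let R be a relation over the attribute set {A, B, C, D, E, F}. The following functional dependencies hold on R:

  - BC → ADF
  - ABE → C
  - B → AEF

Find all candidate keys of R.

{B}

{B}⁺: B→AEF adds A, E, F; ABE→C adds C; BC→ADF adds D → {A, B, C, D, E, F}.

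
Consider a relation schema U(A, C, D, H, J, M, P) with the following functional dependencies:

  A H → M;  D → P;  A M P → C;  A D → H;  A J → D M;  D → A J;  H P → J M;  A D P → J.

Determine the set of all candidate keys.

{D}⁺: D→P adds P; D→AJ adds A, J; AD→H adds H; AJ→DM adds M; AMP→C adds C → {A, C, D, H, J, M, P}.
{A, J}⁺: AJ→DM adds D, M; D→P adds P; AMP→C adds C; AD→H adds H → {A, C, D, H, J, M, P}. Minimal: {J}⁺ = {J}; {A}⁺ = {A} — none reach the full schema.
{A, H, P}⁺: AH→M adds M; AMP→C adds C; HP→JM adds J; AJ→DM adds D → {A, C, D, H, J, M, P}. Minimal: {H, P}⁺ = {H, J, M, P}; {A, P}⁺ = {A, P}; {A, H}⁺ = {A, H, M} — none reach the full schema.
Any other superkey contains one of these as a subset, so there are no further candidate keys.

{D}, {A, J}, {A, H, P}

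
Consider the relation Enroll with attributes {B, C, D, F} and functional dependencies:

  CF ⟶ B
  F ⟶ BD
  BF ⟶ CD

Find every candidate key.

{F}

Attribute F never appears on the right-hand side of any dependency, so F must belong to every candidate key.
{F}⁺ = {B, C, D, F}, which is all of the schema, so {F} is the only candidate key.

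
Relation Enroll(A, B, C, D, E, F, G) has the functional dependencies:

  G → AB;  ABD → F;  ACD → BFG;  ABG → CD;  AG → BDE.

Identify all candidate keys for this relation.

G, ACD

{G}⁺: G→AB adds A, B; ABG→CD adds C, D; AG→BDE adds E; ABD→F adds F → {A, B, C, D, E, F, G}.
{A, C, D}⁺: ACD→BFG adds B, F, G; AG→BDE adds E → {A, B, C, D, E, F, G}.
Any other superkey contains one of these as a subset, so there are no further candidate keys.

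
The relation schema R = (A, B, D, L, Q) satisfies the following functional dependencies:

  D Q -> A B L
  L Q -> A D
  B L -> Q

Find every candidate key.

{B, L}⁺: BL→Q adds Q; LQ→AD adds A, D → {A, B, D, L, Q}. Minimal: {L}⁺ = {L}; {B}⁺ = {B} — none reach the full schema.
{D, Q}⁺: DQ→ABL adds A, B, L → {A, B, D, L, Q}. Minimal: {Q}⁺ = {Q}; {D}⁺ = {D} — none reach the full schema.
{L, Q}⁺: LQ→AD adds A, D; DQ→ABL adds B → {A, B, D, L, Q}. Minimal: {Q}⁺ = {Q}; {L}⁺ = {L} — none reach the full schema.
Any other superkey contains one of these as a subset, so there are no further candidate keys.

(B, L), (D, Q), (L, Q)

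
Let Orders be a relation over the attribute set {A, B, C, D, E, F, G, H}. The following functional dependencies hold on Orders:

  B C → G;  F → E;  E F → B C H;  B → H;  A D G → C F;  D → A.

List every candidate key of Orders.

{D, F}; {D, G}; {B, C, D}

Attribute D never appears on the right-hand side of any dependency, so D must belong to every candidate key.
{D}⁺ = {A, D}, which is not all of the schema, so we must add further attributes.
{D, F}⁺: F→E adds E; EF→BCH adds B, C, H; D→A adds A; BC→G adds G → {A, B, C, D, E, F, G, H}. Minimal: {F}⁺ = {B, C, E, F, G, H}; {D}⁺ = {A, D} — none reach the full schema.
{D, G}⁺: D→A adds A; ADG→CF adds C, F; F→E adds E; EF→BCH adds B, H → {A, B, C, D, E, F, G, H}. Minimal: {G}⁺ = {G}; {D}⁺ = {A, D} — none reach the full schema.
{B, C, D}⁺: BC→G adds G; B→H adds H; D→A adds A; ADG→CF adds F; F→E adds E → {A, B, C, D, E, F, G, H}. Minimal: {C, D}⁺ = {A, C, D}; {B, D}⁺ = {A, B, D, H}; {B, C}⁺ = {B, C, G, H} — none reach the full schema.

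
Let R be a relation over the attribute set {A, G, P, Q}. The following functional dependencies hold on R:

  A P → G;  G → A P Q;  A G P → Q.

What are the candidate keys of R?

{G}⁺: G→APQ adds A, P, Q → {A, G, P, Q}.
{A, P}⁺: AP→G adds G; G→APQ adds Q → {A, G, P, Q}. Minimal: {P}⁺ = {P}; {A}⁺ = {A} — none reach the full schema.
Any other superkey contains one of these as a subset, so there are no further candidate keys.

(G), (A, P)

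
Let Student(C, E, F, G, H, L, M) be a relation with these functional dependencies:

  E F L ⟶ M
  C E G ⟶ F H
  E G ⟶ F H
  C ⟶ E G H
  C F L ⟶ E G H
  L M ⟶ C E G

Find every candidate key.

Attribute L never appears on the right-hand side of any dependency, so L must belong to every candidate key.
{L}⁺ = {L}, which is not all of the schema, so we must add further attributes.
{C, L}⁺: C→EGH adds E, G, H; CEG→FH adds F; EFL→M adds M → {C, E, F, G, H, L, M}. Minimal: {L}⁺ = {L}; {C}⁺ = {C, E, F, G, H} — none reach the full schema.
{L, M}⁺: LM→CEG adds C, E, G; CEG→FH adds F, H → {C, E, F, G, H, L, M}. Minimal: {M}⁺ = {M}; {L}⁺ = {L} — none reach the full schema.
{E, F, L}⁺: EFL→M adds M; LM→CEG adds C, G; CEG→FH adds H → {C, E, F, G, H, L, M}. Minimal: {F, L}⁺ = {F, L}; {E, L}⁺ = {E, L}; {E, F}⁺ = {E, F} — none reach the full schema.
{E, G, L}⁺: EG→FH adds F, H; EFL→M adds M; LM→CEG adds C → {C, E, F, G, H, L, M}. Minimal: {G, L}⁺ = {G, L}; {E, L}⁺ = {E, L}; {E, G}⁺ = {E, F, G, H} — none reach the full schema.
Any other superkey contains one of these as a subset, so there are no further candidate keys.

(C, L), (L, M), (E, F, L), (E, G, L)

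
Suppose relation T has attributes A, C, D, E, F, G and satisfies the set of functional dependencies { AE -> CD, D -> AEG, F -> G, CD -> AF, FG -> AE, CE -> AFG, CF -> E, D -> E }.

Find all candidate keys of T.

{D}⁺: D→AEG adds A, E, G; AE→CD adds C; CD→AF adds F → {A, C, D, E, F, G}.
{F}⁺: F→G adds G; FG→AE adds A, E; AE→CD adds C, D → {A, C, D, E, F, G}.
{A, E}⁺: AE→CD adds C, D; D→AEG adds G; CD→AF adds F → {A, C, D, E, F, G}. Minimal: {E}⁺ = {E}; {A}⁺ = {A} — none reach the full schema.
{C, E}⁺: CE→AFG adds A, F, G; AE→CD adds D → {A, C, D, E, F, G}. Minimal: {E}⁺ = {E}; {C}⁺ = {C} — none reach the full schema.

(D), (F), (A, E), (C, E)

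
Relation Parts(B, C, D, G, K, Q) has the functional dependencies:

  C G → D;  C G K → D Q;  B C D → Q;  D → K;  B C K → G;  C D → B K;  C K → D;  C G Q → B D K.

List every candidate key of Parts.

(C, D), (C, G), (C, K)

{C, D}⁺: D→K adds K; CD→BK adds B; BCD→Q adds Q; BCK→G adds G → {B, C, D, G, K, Q}. Minimal: {D}⁺ = {D, K}; {C}⁺ = {C} — none reach the full schema.
{C, G}⁺: CG→D adds D; D→K adds K; CD→BK adds B; CGK→DQ adds Q → {B, C, D, G, K, Q}. Minimal: {G}⁺ = {G}; {C}⁺ = {C} — none reach the full schema.
{C, K}⁺: CK→D adds D; CD→BK adds B; BCD→Q adds Q; BCK→G adds G → {B, C, D, G, K, Q}. Minimal: {K}⁺ = {K}; {C}⁺ = {C} — none reach the full schema.
Any other superkey contains one of these as a subset, so there are no further candidate keys.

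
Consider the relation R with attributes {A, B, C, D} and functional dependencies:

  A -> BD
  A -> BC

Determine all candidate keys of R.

Attribute A never appears on the right-hand side of any dependency, so A must belong to every candidate key.
{A}⁺ = {A, B, C, D}, which is all of the schema, so {A} is the only candidate key.

(A)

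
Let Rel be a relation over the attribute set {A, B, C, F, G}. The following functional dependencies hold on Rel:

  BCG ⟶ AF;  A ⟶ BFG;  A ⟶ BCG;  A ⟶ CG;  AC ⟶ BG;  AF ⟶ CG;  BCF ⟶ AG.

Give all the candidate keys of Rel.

{A}⁺: A→BFG adds B, F, G; A→BCG adds C → {A, B, C, F, G}.
{B, C, F}⁺: BCF→AG adds A, G → {A, B, C, F, G}. Minimal: {C, F}⁺ = {C, F}; {B, F}⁺ = {B, F}; {B, C}⁺ = {B, C} — none reach the full schema.
{B, C, G}⁺: BCG→AF adds A, F → {A, B, C, F, G}. Minimal: {C, G}⁺ = {C, G}; {B, G}⁺ = {B, G}; {B, C}⁺ = {B, C} — none reach the full schema.
Any other superkey contains one of these as a subset, so there are no further candidate keys.

A, BCF, BCG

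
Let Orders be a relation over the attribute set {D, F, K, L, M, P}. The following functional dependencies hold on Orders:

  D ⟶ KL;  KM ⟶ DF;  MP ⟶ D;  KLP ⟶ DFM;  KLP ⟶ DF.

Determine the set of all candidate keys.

Attribute P never appears on the right-hand side of any dependency, so P must belong to every candidate key.
{P}⁺ = {P}, which is not all of the schema, so we must add further attributes.
{D, P}⁺: D→KL adds K, L; KLP→DFM adds F, M → {D, F, K, L, M, P}.
{M, P}⁺: MP→D adds D; D→KL adds K, L; KM→DF adds F → {D, F, K, L, M, P}.
{K, L, P}⁺: KLP→DFM adds D, F, M → {D, F, K, L, M, P}.

{D, P}, {M, P}, {K, L, P}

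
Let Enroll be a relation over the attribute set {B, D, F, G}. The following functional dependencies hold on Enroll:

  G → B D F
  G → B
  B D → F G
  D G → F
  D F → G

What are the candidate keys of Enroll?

{G}; {B, D}; {D, F}

{G}⁺: G→BDF adds B, D, F → {B, D, F, G}.
{B, D}⁺: BD→FG adds F, G → {B, D, F, G}.
{D, F}⁺: DF→G adds G; G→BDF adds B → {B, D, F, G}.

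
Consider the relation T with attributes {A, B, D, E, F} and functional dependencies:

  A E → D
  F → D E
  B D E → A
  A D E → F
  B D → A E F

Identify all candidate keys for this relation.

{B, D}⁺: BD→AEF adds A, E, F → {A, B, D, E, F}. Minimal: {D}⁺ = {D}; {B}⁺ = {B} — none reach the full schema.
{B, F}⁺: F→DE adds D, E; BDE→A adds A → {A, B, D, E, F}. Minimal: {F}⁺ = {D, E, F}; {B}⁺ = {B} — none reach the full schema.
{A, B, E}⁺: AE→D adds D; ADE→F adds F → {A, B, D, E, F}. Minimal: {B, E}⁺ = {B, E}; {A, E}⁺ = {A, D, E, F}; {A, B}⁺ = {A, B} — none reach the full schema.

{B, D}; {B, F}; {A, B, E}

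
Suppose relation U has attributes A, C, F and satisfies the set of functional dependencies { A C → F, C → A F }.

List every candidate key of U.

Attribute C never appears on the right-hand side of any dependency, so C must belong to every candidate key.
{C}⁺ = {A, C, F}, which is all of the schema, so {C} is the only candidate key.

(C)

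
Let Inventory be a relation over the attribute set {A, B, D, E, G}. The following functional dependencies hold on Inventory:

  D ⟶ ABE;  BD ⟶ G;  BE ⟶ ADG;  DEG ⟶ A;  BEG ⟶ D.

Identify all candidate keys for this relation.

D; BE

{D}⁺: D→ABE adds A, B, E; BD→G adds G → {A, B, D, E, G}.
{B, E}⁺: BE→ADG adds A, D, G → {A, B, D, E, G}.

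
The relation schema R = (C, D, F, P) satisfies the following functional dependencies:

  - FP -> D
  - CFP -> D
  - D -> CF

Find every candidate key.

{D, P}, {F, P}

Attribute P never appears on the right-hand side of any dependency, so P must belong to every candidate key.
{P}⁺ = {P}, which is not all of the schema, so we must add further attributes.
{D, P}⁺: D→CF adds C, F → {C, D, F, P}. Minimal: {P}⁺ = {P}; {D}⁺ = {C, D, F} — none reach the full schema.
{F, P}⁺: FP→D adds D; D→CF adds C → {C, D, F, P}. Minimal: {P}⁺ = {P}; {F}⁺ = {F} — none reach the full schema.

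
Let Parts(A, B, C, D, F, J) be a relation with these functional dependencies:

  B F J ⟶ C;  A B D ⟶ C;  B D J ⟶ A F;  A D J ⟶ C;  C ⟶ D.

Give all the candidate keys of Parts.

Attributes B, J never appear on any right-hand side, so every candidate key must contain {B, J}.
{B, J}⁺ = {B, J}, which is not all of the schema, so we must add further attributes.
{B, C, J}⁺: C→D adds D; BDJ→AF adds A, F → {A, B, C, D, F, J}. Minimal: {C, J}⁺ = {C, D, J}; {B, J}⁺ = {B, J}; {B, C}⁺ = {B, C, D} — none reach the full schema.
{B, D, J}⁺: BDJ→AF adds A, F; ADJ→C adds C → {A, B, C, D, F, J}. Minimal: {D, J}⁺ = {D, J}; {B, J}⁺ = {B, J}; {B, D}⁺ = {B, D} — none reach the full schema.
{B, F, J}⁺: BFJ→C adds C; C→D adds D; BDJ→AF adds A → {A, B, C, D, F, J}. Minimal: {F, J}⁺ = {F, J}; {B, J}⁺ = {B, J}; {B, F}⁺ = {B, F} — none reach the full schema.

{B, C, J}, {B, D, J}, {B, F, J}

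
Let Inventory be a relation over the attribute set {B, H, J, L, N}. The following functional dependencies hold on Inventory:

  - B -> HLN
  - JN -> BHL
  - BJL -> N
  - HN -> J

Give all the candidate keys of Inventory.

{B}, {H, N}, {J, N}

{B}⁺: B→HLN adds H, L, N; HN→J adds J → {B, H, J, L, N}.
{H, N}⁺: HN→J adds J; JN→BHL adds B, L → {B, H, J, L, N}. Minimal: {N}⁺ = {N}; {H}⁺ = {H} — none reach the full schema.
{J, N}⁺: JN→BHL adds B, H, L → {B, H, J, L, N}. Minimal: {N}⁺ = {N}; {J}⁺ = {J} — none reach the full schema.
Any other superkey contains one of these as a subset, so there are no further candidate keys.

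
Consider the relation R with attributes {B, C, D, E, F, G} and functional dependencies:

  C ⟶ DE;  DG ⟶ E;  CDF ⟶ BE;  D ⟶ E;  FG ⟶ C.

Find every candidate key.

FG

Attributes F, G never appear on any right-hand side, so every candidate key must contain {F, G}.
{F, G}⁺ = {B, C, D, E, F, G}, which is all of the schema, so {F, G} is the only candidate key.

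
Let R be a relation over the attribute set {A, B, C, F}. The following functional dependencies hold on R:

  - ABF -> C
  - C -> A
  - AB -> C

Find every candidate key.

{A, B, F}, {B, C, F}

{A, B, F}⁺: ABF→C adds C → {A, B, C, F}. Minimal: {B, F}⁺ = {B, F}; {A, F}⁺ = {A, F}; {A, B}⁺ = {A, B, C} — none reach the full schema.
{B, C, F}⁺: C→A adds A → {A, B, C, F}. Minimal: {C, F}⁺ = {A, C, F}; {B, F}⁺ = {B, F}; {B, C}⁺ = {A, B, C} — none reach the full schema.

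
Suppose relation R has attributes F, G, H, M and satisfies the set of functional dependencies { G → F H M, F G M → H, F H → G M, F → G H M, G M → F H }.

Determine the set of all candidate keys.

{F}, {G}

{F}⁺: F→GHM adds G, H, M → {F, G, H, M}.
{G}⁺: G→FHM adds F, H, M → {F, G, H, M}.
Any other superkey contains one of these as a subset, so there are no further candidate keys.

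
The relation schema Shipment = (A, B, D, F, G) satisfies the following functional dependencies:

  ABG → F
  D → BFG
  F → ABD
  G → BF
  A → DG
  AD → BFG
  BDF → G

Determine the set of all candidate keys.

{A}⁺: A→DG adds D, G; AD→BFG adds B, F → {A, B, D, F, G}.
{D}⁺: D→BFG adds B, F, G; F→ABD adds A → {A, B, D, F, G}.
{F}⁺: F→ABD adds A, B, D; A→DG adds G → {A, B, D, F, G}.
{G}⁺: G→BF adds B, F; F→ABD adds A, D → {A, B, D, F, G}.
Any other superkey contains one of these as a subset, so there are no further candidate keys.

{A}, {D}, {F}, {G}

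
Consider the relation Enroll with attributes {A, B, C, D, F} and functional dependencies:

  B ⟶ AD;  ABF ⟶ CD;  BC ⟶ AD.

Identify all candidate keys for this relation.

Attributes B, F never appear on any right-hand side, so every candidate key must contain {B, F}.
{B, F}⁺ = {A, B, C, D, F}, which is all of the schema, so {B, F} is the only candidate key.

(B, F)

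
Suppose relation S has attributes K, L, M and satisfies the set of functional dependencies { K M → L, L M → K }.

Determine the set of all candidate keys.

(K, M); (L, M)

{K, M}⁺: KM→L adds L → {K, L, M}. Minimal: {M}⁺ = {M}; {K}⁺ = {K} — none reach the full schema.
{L, M}⁺: LM→K adds K → {K, L, M}. Minimal: {M}⁺ = {M}; {L}⁺ = {L} — none reach the full schema.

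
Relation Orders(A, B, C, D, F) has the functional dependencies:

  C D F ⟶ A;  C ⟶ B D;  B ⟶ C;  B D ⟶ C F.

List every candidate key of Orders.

{B}⁺: B→C adds C; C→BD adds D; BD→CF adds F; CDF→A adds A → {A, B, C, D, F}.
{C}⁺: C→BD adds B, D; BD→CF adds F; CDF→A adds A → {A, B, C, D, F}.

{B}, {C}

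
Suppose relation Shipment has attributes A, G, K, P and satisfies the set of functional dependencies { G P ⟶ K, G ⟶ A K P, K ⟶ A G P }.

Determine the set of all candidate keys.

{G}⁺: G→AKP adds A, K, P → {A, G, K, P}.
{K}⁺: K→AGP adds A, G, P → {A, G, K, P}.

G, K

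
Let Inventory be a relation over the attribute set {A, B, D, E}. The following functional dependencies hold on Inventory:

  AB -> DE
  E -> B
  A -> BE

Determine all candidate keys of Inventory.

{A}

Attribute A never appears on the right-hand side of any dependency, so A must belong to every candidate key.
{A}⁺ = {A, B, D, E}, which is all of the schema, so {A} is the only candidate key.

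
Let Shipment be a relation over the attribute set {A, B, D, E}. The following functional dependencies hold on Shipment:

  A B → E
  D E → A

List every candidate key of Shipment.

ABD; BDE

Attributes B, D never appear on any right-hand side, so every candidate key must contain {B, D}.
{B, D}⁺ = {B, D}, which is not all of the schema, so we must add further attributes.
{A, B, D}⁺: AB→E adds E → {A, B, D, E}.
{B, D, E}⁺: DE→A adds A → {A, B, D, E}.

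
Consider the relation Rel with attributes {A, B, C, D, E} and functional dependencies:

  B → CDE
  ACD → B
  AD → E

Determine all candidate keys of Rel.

AB, ACD

Attribute A never appears on the right-hand side of any dependency, so A must belong to every candidate key.
{A}⁺ = {A}, which is not all of the schema, so we must add further attributes.
{A, B}⁺: B→CDE adds C, D, E → {A, B, C, D, E}. Minimal: {B}⁺ = {B, C, D, E}; {A}⁺ = {A} — none reach the full schema.
{A, C, D}⁺: ACD→B adds B; AD→E adds E → {A, B, C, D, E}. Minimal: {C, D}⁺ = {C, D}; {A, D}⁺ = {A, D, E}; {A, C}⁺ = {A, C} — none reach the full schema.
Any other superkey contains one of these as a subset, so there are no further candidate keys.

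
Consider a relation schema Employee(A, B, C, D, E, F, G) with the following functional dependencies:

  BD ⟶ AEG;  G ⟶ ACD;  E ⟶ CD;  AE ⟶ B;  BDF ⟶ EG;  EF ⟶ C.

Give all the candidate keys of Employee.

Attribute F never appears on the right-hand side of any dependency, so F must belong to every candidate key.
{F}⁺ = {F}, which is not all of the schema, so we must add further attributes.
{A, E, F}⁺: E→CD adds C, D; AE→B adds B; BDF→EG adds G → {A, B, C, D, E, F, G}. Minimal: {E, F}⁺ = {C, D, E, F}; {A, F}⁺ = {A, F}; {A, E}⁺ = {A, B, C, D, E, G} — none reach the full schema.
{B, D, F}⁺: BD→AEG adds A, E, G; G→ACD adds C → {A, B, C, D, E, F, G}. Minimal: {D, F}⁺ = {D, F}; {B, F}⁺ = {B, F}; {B, D}⁺ = {A, B, C, D, E, G} — none reach the full schema.
{B, E, F}⁺: E→CD adds C, D; BDF→EG adds G; BD→AEG adds A → {A, B, C, D, E, F, G}. Minimal: {E, F}⁺ = {C, D, E, F}; {B, F}⁺ = {B, F}; {B, E}⁺ = {A, B, C, D, E, G} — none reach the full schema.
{B, F, G}⁺: G→ACD adds A, C, D; BDF→EG adds E → {A, B, C, D, E, F, G}. Minimal: {F, G}⁺ = {A, C, D, F, G}; {B, G}⁺ = {A, B, C, D, E, G}; {B, F}⁺ = {B, F} — none reach the full schema.
{E, F, G}⁺: G→ACD adds A, C, D; AE→B adds B → {A, B, C, D, E, F, G}. Minimal: {F, G}⁺ = {A, C, D, F, G}; {E, G}⁺ = {A, B, C, D, E, G}; {E, F}⁺ = {C, D, E, F} — none reach the full schema.

AEF, BDF, BEF, BFG, EFG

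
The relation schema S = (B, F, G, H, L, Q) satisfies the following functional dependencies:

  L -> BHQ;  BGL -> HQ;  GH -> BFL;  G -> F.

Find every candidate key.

(G, H), (G, L)

Attribute G never appears on the right-hand side of any dependency, so G must belong to every candidate key.
{G}⁺ = {F, G}, which is not all of the schema, so we must add further attributes.
{G, H}⁺: GH→BFL adds B, F, L; L→BHQ adds Q → {B, F, G, H, L, Q}. Minimal: {H}⁺ = {H}; {G}⁺ = {F, G} — none reach the full schema.
{G, L}⁺: L→BHQ adds B, H, Q; GH→BFL adds F → {B, F, G, H, L, Q}. Minimal: {L}⁺ = {B, H, L, Q}; {G}⁺ = {F, G} — none reach the full schema.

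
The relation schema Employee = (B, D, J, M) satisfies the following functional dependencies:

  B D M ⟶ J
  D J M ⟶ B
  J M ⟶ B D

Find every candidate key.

Attribute M never appears on the right-hand side of any dependency, so M must belong to every candidate key.
{M}⁺ = {M}, which is not all of the schema, so we must add further attributes.
{J, M}⁺: JM→BD adds B, D → {B, D, J, M}.
{B, D, M}⁺: BDM→J adds J → {B, D, J, M}.
Any other superkey contains one of these as a subset, so there are no further candidate keys.

{J, M}, {B, D, M}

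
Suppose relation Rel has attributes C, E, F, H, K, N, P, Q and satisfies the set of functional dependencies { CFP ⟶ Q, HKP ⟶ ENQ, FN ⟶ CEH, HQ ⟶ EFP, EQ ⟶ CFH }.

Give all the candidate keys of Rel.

(E, K, Q), (H, K, P), (H, K, Q), (F, K, N, P), (F, K, N, Q), (C, E, F, K, P)

Attribute K never appears on the right-hand side of any dependency, so K must belong to every candidate key.
{K}⁺ = {K}, which is not all of the schema, so we must add further attributes.
{E, K, Q}⁺: EQ→CFH adds C, F, H; HQ→EFP adds P; HKP→ENQ adds N → {C, E, F, H, K, N, P, Q}. Minimal: {K, Q}⁺ = {K, Q}; {E, Q}⁺ = {C, E, F, H, P, Q}; {E, K}⁺ = {E, K} — none reach the full schema.
{H, K, P}⁺: HKP→ENQ adds E, N, Q; HQ→EFP adds F; EQ→CFH adds C → {C, E, F, H, K, N, P, Q}. Minimal: {K, P}⁺ = {K, P}; {H, P}⁺ = {H, P}; {H, K}⁺ = {H, K} — none reach the full schema.
{H, K, Q}⁺: HQ→EFP adds E, F, P; EQ→CFH adds C; HKP→ENQ adds N → {C, E, F, H, K, N, P, Q}. Minimal: {K, Q}⁺ = {K, Q}; {H, Q}⁺ = {C, E, F, H, P, Q}; {H, K}⁺ = {H, K} — none reach the full schema.
{F, K, N, P}⁺: FN→CEH adds C, E, H; CFP→Q adds Q → {C, E, F, H, K, N, P, Q}. Minimal: {K, N, P}⁺ = {K, N, P}; {F, N, P}⁺ = {C, E, F, H, N, P, Q}; {F, K, P}⁺ = {F, K, P}; … — none reach the full schema.
{F, K, N, Q}⁺: FN→CEH adds C, E, H; HQ→EFP adds P → {C, E, F, H, K, N, P, Q}. Minimal: {K, N, Q}⁺ = {K, N, Q}; {F, N, Q}⁺ = {C, E, F, H, N, P, Q}; {F, K, Q}⁺ = {F, K, Q}; … — none reach the full schema.
{C, E, F, K, P}⁺: CFP→Q adds Q; EQ→CFH adds H; HKP→ENQ adds N → {C, E, F, H, K, N, P, Q}. Minimal: {E, F, K, P}⁺ = {E, F, K, P}; {C, F, K, P}⁺ = {C, F, K, P, Q}; {C, E, K, P}⁺ = {C, E, K, P}; … — none reach the full schema.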